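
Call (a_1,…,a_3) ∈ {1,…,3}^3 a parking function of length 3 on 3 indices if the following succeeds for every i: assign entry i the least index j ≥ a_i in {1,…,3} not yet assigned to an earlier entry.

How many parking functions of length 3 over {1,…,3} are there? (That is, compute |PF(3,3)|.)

16

|PF| = 1·4^2 = 1×16 = 16
Check (2,3,1) → sorted (1,2,3): b_i ≤ i ∀i, a PF.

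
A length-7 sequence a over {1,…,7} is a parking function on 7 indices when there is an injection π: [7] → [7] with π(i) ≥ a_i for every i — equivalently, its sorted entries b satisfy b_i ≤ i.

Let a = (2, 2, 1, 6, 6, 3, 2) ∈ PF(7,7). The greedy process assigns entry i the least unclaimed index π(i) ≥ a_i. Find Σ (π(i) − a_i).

Σπ = 28 ({1..7} each once); Σa = 2+2+1+6+6+3+2 = 22; disp = 28−22 = 6.

6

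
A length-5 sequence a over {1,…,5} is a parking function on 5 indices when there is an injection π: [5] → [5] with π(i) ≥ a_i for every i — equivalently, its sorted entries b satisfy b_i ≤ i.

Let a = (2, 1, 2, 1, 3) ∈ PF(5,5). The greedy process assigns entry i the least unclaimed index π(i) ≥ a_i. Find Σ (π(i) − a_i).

Σπ = 15 ({1..5} each once); Σa = 2+1+2+1+3 = 9; disp = 15−9 = 6.

6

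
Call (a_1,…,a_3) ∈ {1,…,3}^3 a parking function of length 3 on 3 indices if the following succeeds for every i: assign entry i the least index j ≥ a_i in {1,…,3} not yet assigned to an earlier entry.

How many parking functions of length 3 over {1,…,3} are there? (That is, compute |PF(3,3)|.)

Count = (3−3+1)·(3+1)^(3−1) = 1 · 16 = 16 (Pollak)
E.g. (2,1,1) → sorted (1,1,2): b_i ≤ i ∀i, a PF.

16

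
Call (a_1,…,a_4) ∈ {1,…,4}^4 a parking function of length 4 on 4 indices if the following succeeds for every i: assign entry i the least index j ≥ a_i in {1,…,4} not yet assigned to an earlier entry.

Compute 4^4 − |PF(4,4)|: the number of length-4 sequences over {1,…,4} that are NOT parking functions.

131

#PF = (5−4)·5^(4−1) = 1 · 125 = 125 [KW]
E.g. (2,4,3,2) → sorted (2,2,3,4): b_1=2>1, not a PF.
So 256 − 125 = 131 fail.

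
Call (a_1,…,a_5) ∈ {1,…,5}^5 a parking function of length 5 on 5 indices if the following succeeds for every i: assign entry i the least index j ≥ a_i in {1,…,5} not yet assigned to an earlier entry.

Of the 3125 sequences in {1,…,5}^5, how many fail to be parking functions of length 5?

Count = (6−5)·6^(5−1) = 1×1296 = 1296 (Konheim–Weiss)
One tuple (5,3,3,3,3) → sorted (3,3,3,3,5): b_1=3>1, not a PF.
So 3125 − 1296 = 1829 fail.

1829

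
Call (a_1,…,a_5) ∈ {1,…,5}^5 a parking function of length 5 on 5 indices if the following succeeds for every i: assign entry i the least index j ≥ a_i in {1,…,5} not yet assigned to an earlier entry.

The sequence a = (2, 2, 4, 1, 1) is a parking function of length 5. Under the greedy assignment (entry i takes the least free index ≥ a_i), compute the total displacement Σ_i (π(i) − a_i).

5

Σπ = 15 ({1..5} each once); Σa = 2+2+4+1+1 = 10; disp = 15−10 = 5.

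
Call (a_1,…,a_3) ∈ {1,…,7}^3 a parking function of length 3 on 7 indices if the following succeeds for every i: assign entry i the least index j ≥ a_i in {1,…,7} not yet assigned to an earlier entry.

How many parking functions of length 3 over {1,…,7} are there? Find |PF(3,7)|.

320

Count = 5·8^2 = 5×64 = 320 [KW]
Example (4,1,7) → sorted (1,4,7): b_i ≤ 4+i ∀i, a PF.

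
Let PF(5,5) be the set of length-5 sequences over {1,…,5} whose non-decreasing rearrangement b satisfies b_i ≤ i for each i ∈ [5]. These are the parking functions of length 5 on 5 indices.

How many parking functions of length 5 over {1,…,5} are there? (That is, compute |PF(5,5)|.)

#PF = (6−5)·6^(5−1) = 1 · 1296 = 1296 (Pollak)
Check (2,3,5,1,1) → sorted (1,1,2,3,5): b_i ≤ i ∀i, a PF.

1296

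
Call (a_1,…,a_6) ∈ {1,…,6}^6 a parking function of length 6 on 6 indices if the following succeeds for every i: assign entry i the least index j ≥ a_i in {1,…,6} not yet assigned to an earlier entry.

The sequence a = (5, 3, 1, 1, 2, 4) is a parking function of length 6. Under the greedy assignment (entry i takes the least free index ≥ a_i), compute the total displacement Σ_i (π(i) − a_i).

Σπ = 21 ({1..6} each once); Σa = 5+3+1+1+2+4 = 16; disp = 21−16 = 5.

5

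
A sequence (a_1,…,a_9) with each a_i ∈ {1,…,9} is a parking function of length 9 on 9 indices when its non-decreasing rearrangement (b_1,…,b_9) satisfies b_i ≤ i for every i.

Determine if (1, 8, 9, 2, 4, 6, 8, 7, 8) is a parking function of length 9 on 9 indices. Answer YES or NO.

Order a: b = (1, 2, 4, 6, 7, 8, 8, 8, 9).
  b_1=1 ≤ 1
  b_2=2 ≤ 2
  b_3=4 > 3
  fails at i=3 ⇒ NO

NO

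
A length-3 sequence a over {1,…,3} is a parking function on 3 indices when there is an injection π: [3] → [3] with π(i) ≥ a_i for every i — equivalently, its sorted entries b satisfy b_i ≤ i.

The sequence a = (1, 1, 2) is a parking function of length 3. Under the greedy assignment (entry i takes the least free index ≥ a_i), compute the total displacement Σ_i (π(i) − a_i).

Σπ(i) = 1+…+3 = 6; Σa = 1+1+2 = 4; disp = 6−4 = 2.

2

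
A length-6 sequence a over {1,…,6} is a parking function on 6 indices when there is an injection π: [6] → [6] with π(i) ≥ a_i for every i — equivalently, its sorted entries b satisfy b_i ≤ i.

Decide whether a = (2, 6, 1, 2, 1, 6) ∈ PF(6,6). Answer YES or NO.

NO

Sorted: b = (1, 1, 2, 2, 6, 6).
  b_1=1 ≤ 1
  b_2=1 ≤ 2
  b_3=2 ≤ 3
  b_4=2 ≤ 4
  b_5=6 > 5
  fails at i=5 ⇒ NO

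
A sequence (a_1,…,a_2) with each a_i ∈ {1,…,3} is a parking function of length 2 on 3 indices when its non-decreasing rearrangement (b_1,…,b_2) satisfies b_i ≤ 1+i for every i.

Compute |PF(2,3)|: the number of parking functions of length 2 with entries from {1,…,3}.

8

|PF(2,3)| = (3+1−2)·(3+1)^{2−1} = 2·4 = 8 (Konheim–Weiss)
Example (2,2) → sorted (2,2): b_i ≤ 1+i ∀i, a PF.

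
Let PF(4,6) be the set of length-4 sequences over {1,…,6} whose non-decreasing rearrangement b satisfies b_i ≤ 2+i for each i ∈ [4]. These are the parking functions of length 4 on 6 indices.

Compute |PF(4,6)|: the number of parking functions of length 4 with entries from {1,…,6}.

1029

|PF| = (6+1−4)·(6+1)^{4−1} = 3·343 = 1029 (Pollak)
Check (1,1,4,1) → sorted (1,1,1,4): b_i ≤ 2+i ∀i, a PF.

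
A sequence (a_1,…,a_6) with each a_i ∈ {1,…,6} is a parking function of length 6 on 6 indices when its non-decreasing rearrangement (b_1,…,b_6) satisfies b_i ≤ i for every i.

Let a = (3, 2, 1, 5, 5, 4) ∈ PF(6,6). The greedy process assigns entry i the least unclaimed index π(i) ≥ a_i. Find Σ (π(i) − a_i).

1

Σπ(i) = 1+…+6 = 21; Σa = 3+2+1+5+5+4 = 20; disp = 21−20 = 1.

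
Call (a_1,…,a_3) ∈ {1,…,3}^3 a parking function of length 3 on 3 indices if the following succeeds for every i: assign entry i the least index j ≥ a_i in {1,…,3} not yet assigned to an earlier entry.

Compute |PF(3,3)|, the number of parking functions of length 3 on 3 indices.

16

|PF(3,3)| = (3−3+1)·(3+1)^(3−1) = 1×16 = 16 (Pollak)
One tuple (2,1,1) → sorted (1,1,2): b_i ≤ i ∀i, a PF.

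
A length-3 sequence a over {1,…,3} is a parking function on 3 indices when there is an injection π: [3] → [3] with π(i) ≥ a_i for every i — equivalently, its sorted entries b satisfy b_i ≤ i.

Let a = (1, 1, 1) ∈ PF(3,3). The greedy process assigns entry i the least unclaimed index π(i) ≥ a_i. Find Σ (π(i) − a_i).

Σπ = 6 ({1..3} each once); Σa = 1+1+1 = 3; disp = 6−3 = 3.

3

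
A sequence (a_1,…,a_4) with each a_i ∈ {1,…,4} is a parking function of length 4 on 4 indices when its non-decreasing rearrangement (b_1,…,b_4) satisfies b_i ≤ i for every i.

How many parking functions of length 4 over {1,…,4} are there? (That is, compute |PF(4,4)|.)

#PF = (4+1−4)·(4+1)^{4−1} = 1·125 = 125 (Konheim–Weiss)
E.g. (1,4,1,1) → sorted (1,1,1,4): b_i ≤ i ∀i, a PF.

125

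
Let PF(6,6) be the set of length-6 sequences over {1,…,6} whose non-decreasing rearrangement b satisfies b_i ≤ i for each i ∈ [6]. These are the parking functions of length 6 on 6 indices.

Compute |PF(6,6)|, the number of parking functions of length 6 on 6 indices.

16807

Count = 1·7^5 = 1·16807 = 16807 [KW]
One tuple (1,4,1,5,4,2) → sorted (1,1,2,4,4,5): b_i ≤ i ∀i, a PF.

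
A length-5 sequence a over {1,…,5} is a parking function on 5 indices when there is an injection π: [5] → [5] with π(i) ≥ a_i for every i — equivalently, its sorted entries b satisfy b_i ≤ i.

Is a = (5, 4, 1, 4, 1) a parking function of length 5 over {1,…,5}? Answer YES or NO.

Order a: b = (1, 1, 4, 4, 5).
  b_1=1 ≤ 1
  b_2=1 ≤ 2
  b_3=4 > 3
  fails at i=3 ⇒ NO

NO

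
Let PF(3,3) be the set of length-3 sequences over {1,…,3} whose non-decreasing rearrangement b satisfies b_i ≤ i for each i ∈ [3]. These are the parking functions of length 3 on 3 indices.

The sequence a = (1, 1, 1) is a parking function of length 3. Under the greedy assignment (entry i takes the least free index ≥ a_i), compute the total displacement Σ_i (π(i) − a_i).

3

Σπ = 3·4/2 = 6 (π permutes [3]); Σa = 1+1+1 = 3; disp = 6−3 = 3.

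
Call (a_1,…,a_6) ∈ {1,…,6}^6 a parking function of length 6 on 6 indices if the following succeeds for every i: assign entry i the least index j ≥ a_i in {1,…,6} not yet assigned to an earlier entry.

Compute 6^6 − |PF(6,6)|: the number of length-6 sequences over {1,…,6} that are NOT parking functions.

29849

Count = (6−6+1)·(6+1)^(6−1) = 1·16807 = 16807 [KW]
One tuple (6,5,6,3,3,4) → sorted (3,3,4,5,6,6): b_1=3>1, not a PF.
Total 46656; non-PF = 46656−16807 = 29849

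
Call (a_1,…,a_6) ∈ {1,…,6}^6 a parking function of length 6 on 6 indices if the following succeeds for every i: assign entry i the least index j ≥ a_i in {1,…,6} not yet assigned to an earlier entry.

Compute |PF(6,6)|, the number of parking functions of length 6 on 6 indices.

16807

|PF(6,6)| = (7−6)·7^(6−1) = 1·16807 = 16807
One tuple (3,1,3,5,1,6) → sorted (1,1,3,3,5,6): b_i ≤ i ∀i, a PF.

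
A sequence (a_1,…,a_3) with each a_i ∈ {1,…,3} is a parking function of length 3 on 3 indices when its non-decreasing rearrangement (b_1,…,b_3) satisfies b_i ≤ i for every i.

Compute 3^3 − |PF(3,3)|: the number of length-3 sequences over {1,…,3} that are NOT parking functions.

11

|PF| = (3−3+1)·(3+1)^(3−1) = 1·16 = 16 (Konheim–Weiss)
Check (3,2,3) → sorted (2,3,3): b_1=2>1, not a PF.
Total 27; non-PF = 27−16 = 11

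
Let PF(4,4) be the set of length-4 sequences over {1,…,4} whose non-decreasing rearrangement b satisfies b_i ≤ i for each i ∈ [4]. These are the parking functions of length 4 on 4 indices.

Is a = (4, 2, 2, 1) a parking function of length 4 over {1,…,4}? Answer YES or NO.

YES

Order a: b = (1, 2, 2, 4).
  b_1=1 ≤ 1
  b_2=2 ≤ 2
  b_3=2 ≤ 3
  b_4=4 ≤ 4
All bounds hold ⇒ YES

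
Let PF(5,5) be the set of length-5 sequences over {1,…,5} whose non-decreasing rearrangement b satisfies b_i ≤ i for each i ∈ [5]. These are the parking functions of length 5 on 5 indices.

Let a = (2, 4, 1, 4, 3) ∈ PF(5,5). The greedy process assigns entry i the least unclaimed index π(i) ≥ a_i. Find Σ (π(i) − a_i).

1

Σπ(i) = 1+…+5 = 15; Σa = 2+4+1+4+3 = 14; disp = 15−14 = 1.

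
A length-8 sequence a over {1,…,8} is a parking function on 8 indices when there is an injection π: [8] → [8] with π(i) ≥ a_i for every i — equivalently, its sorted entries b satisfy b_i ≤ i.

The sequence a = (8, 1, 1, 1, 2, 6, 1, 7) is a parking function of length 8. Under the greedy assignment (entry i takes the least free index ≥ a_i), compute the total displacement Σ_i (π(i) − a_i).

Σπ = 36 ({1..8} each once); Σa = 8+1+1+1+2+6+1+7 = 27; disp = 36−27 = 9.

9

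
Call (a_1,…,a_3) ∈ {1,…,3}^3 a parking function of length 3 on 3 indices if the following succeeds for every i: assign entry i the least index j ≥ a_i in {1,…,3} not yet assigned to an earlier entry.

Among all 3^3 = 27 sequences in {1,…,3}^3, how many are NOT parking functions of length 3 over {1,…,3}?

Count = (3+1−3)·(3+1)^{3−1} = 1·16 = 16
One tuple (3,3,2) → sorted (2,3,3): b_1=2>1, not a PF.
3^3 − 16 = 27 − 16 = 11

11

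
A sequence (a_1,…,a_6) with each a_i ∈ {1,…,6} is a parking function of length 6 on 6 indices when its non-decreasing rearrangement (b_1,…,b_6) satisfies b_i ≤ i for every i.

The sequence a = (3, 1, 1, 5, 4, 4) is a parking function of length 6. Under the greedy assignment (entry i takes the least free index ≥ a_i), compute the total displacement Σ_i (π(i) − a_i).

Σπ = 21 ({1..6} each once); Σa = 3+1+1+5+4+4 = 18; disp = 21−18 = 3.

3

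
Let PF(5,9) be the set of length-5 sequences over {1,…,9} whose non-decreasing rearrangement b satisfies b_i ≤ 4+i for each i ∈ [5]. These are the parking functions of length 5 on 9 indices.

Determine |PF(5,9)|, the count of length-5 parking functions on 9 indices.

Count = (9−5+1)·(9+1)^(5−1) = 5×10000 = 50000 (Pollak)
One tuple (2,5,4,6,3) → sorted (2,3,4,5,6): b_i ≤ 4+i ∀i, a PF.

50000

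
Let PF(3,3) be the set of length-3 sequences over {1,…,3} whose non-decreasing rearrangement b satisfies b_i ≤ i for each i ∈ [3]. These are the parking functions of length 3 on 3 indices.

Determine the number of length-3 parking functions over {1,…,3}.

16

|PF(3,3)| = 1·4^2 = 1×16 = 16 [KW]
E.g. (2,1,3) → sorted (1,2,3): b_i ≤ i ∀i, a PF.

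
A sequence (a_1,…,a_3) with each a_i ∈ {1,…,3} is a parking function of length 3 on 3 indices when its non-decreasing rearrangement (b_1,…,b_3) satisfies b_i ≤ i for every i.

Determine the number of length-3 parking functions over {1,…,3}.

16

#PF = (4−3)·4^(3−1) = 1 · 16 = 16
Example (3,1,1) → sorted (1,1,3): b_i ≤ i ∀i, a PF.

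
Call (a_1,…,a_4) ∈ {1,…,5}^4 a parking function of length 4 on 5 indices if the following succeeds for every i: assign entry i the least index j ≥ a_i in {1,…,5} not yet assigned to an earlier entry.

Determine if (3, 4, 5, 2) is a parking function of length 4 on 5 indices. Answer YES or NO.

Rearranged: b = (2, 3, 4, 5).
  b_1=2 ≤ 2
  b_2=3 ≤ 3
  b_3=4 ≤ 4
  b_4=5 ≤ 5
All bounds hold ⇒ YES

YES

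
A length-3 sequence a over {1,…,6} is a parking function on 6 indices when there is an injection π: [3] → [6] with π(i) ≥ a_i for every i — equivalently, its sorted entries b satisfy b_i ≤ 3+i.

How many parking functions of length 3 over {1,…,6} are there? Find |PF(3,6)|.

196

#PF = (7−3)·7^(3−1) = 4·49 = 196 [KW]
One tuple (3,2,1) → sorted (1,2,3): b_i ≤ 3+i ∀i, a PF.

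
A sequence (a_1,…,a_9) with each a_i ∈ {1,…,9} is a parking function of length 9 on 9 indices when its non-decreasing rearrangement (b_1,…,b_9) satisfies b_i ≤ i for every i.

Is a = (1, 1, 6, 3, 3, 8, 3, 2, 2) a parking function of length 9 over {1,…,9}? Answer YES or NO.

Order a: b = (1, 1, 2, 2, 3, 3, 3, 6, 8).
  b_1=1 ≤ 1
  b_2=1 ≤ 2
  b_3=2 ≤ 3
  b_4=2 ≤ 4
  b_5=3 ≤ 5
  b_6=3 ≤ 6
  b_7=3 ≤ 7
  b_8=6 ≤ 8
  b_9=8 ≤ 9
All bounds hold ⇒ YES

YES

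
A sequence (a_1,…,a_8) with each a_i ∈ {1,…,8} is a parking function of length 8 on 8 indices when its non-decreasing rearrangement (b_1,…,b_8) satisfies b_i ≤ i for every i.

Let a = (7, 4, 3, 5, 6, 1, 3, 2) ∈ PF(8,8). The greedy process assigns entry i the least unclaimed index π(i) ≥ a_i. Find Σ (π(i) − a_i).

5

Σπ = 36 ({1..8} each once); Σa = 7+4+3+5+6+1+3+2 = 31; disp = 36−31 = 5.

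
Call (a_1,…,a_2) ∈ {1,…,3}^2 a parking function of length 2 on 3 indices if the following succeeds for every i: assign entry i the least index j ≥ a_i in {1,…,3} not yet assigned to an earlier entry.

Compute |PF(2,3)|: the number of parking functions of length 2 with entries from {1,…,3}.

8

Count = (3+1−2)·(3+1)^{2−1} = 2 · 4 = 8 (Pollak)
Example (3,1) → sorted (1,3): b_i ≤ 1+i ∀i, a PF.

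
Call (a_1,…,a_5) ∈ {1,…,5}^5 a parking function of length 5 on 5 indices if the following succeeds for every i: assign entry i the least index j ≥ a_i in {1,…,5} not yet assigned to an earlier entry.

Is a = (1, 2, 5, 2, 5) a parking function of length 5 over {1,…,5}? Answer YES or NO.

Order a: b = (1, 2, 2, 5, 5).
  b_1=1 ≤ 1
  b_2=2 ≤ 2
  b_3=2 ≤ 3
  b_4=5 > 4
  fails at i=4 ⇒ NO

NO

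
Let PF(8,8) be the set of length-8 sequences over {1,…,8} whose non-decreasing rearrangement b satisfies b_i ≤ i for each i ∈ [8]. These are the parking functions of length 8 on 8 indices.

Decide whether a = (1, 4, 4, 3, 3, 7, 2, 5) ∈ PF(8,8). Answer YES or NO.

YES

Order a: b = (1, 2, 3, 3, 4, 4, 5, 7).
  b_1=1 ≤ 1
  b_2=2 ≤ 2
  b_3=3 ≤ 3
  b_4=3 ≤ 4
  b_5=4 ≤ 5
  b_6=4 ≤ 6
  b_7=5 ≤ 7
  b_8=7 ≤ 8
All bounds hold ⇒ YES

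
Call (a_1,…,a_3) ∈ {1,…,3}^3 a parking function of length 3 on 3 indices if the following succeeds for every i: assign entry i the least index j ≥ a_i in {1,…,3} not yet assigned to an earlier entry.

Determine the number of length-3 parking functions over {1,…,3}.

16

|PF| = (3+1−3)·(3+1)^{3−1} = 1·16 = 16 [KW]
E.g. (1,2,3) → sorted (1,2,3): b_i ≤ i ∀i, a PF.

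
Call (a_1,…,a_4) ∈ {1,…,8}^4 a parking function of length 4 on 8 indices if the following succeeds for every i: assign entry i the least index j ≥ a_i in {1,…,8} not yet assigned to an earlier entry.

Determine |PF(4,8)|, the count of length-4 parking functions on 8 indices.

Count = (8−4+1)·(8+1)^(4−1) = 5 · 729 = 3645 [KW]
Example (3,2,2,8) → sorted (2,2,3,8): b_i ≤ 4+i ∀i, a PF.

3645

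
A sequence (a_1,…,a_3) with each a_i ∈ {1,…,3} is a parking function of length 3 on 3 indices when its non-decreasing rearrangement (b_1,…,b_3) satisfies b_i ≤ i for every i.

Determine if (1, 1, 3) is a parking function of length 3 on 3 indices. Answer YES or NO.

YES

Sorted: b = (1, 1, 3).
  b_1=1 ≤ 1
  b_2=1 ≤ 2
  b_3=3 ≤ 3
All bounds hold ⇒ YES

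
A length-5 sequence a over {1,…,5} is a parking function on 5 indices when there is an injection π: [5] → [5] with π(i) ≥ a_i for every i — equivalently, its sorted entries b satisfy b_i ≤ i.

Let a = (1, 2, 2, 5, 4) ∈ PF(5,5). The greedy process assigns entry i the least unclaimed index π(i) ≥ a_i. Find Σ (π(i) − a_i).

Σπ = 15 ({1..5} each once); Σa = 1+2+2+5+4 = 14; disp = 15−14 = 1.

1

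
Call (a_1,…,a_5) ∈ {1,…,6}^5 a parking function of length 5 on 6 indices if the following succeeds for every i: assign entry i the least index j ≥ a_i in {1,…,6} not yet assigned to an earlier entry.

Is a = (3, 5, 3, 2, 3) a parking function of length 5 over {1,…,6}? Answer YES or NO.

YES

Order a: b = (2, 3, 3, 3, 5).
  b_1=2 ≤ 2
  b_2=3 ≤ 3
  b_3=3 ≤ 4
  b_4=3 ≤ 5
  b_5=5 ≤ 6
All bounds hold ⇒ YES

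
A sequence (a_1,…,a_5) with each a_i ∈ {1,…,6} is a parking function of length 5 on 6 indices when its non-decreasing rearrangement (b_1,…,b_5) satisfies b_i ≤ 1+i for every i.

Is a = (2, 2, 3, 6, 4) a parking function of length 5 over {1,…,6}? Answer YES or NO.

YES

Order a: b = (2, 2, 3, 4, 6).
  b_1=2 ≤ 2
  b_2=2 ≤ 3
  b_3=3 ≤ 4
  b_4=4 ≤ 5
  b_5=6 ≤ 6
All bounds hold ⇒ YES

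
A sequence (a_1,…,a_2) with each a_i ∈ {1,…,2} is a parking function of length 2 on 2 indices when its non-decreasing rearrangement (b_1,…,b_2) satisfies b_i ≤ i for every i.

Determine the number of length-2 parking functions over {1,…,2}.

3

|PF| = (3−2)·3^(2−1) = 1×3 = 3 (Pollak)
One tuple (1,2) → sorted (1,2): b_i ≤ i ∀i, a PF.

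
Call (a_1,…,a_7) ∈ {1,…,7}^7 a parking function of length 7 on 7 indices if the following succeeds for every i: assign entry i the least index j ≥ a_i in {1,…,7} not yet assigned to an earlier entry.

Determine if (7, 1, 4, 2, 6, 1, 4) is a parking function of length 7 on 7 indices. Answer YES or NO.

YES

Order a: b = (1, 1, 2, 4, 4, 6, 7).
  b_1=1 ≤ 1
  b_2=1 ≤ 2
  b_3=2 ≤ 3
  b_4=4 ≤ 4
  b_5=4 ≤ 5
  b_6=6 ≤ 6
  b_7=7 ≤ 7
All bounds hold ⇒ YES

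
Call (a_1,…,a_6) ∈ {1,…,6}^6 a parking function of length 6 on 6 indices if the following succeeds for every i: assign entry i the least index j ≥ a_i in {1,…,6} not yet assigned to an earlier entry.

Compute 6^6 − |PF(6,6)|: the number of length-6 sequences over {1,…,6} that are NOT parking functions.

|PF(6,6)| = 1·7^5 = 1 · 16807 = 16807 (Pollak)
E.g. (3,4,5,4,3,6) → sorted (3,3,4,4,5,6): b_1=3>1, not a PF.
So 46656 − 16807 = 29849 fail.

29849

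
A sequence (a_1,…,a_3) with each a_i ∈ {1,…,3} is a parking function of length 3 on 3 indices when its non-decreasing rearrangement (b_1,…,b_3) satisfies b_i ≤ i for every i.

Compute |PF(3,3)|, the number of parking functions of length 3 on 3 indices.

#PF = (4−3)·4^(3−1) = 1 · 16 = 16
Check (1,3,2) → sorted (1,2,3): b_i ≤ i ∀i, a PF.

16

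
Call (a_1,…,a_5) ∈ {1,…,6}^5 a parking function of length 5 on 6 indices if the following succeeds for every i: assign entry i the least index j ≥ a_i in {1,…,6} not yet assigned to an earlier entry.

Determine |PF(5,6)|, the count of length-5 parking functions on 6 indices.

4802

Count = (6−5+1)·(6+1)^(5−1) = 2×2401 = 4802 [KW]
One tuple (3,5,1,4,2) → sorted (1,2,3,4,5): b_i ≤ 1+i ∀i, a PF.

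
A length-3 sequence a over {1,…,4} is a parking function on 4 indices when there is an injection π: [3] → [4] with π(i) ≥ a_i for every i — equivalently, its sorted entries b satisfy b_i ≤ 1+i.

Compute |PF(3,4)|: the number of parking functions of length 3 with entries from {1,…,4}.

#PF = (5−3)·5^(3−1) = 2·25 = 50 (Pollak)
Example (3,4,2) → sorted (2,3,4): b_i ≤ 1+i ∀i, a PF.

50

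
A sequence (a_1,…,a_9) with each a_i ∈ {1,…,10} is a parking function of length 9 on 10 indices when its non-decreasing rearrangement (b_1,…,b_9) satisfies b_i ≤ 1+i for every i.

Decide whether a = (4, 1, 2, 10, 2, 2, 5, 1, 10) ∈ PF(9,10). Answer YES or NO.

Sorted: b = (1, 1, 2, 2, 2, 4, 5, 10, 10).
  b_1=1 ≤ 2
  b_2=1 ≤ 3
  b_3=2 ≤ 4
  b_4=2 ≤ 5
  b_5=2 ≤ 6
  b_6=4 ≤ 7
  b_7=5 ≤ 8
  b_8=10 > 9
  fails at i=8 ⇒ NO

NO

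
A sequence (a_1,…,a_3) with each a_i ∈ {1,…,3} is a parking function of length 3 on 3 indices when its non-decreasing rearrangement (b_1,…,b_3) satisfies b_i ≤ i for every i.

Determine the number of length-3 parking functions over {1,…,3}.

16

Count = 1·4^2 = 1 · 16 = 16 (Konheim–Weiss)
Check (2,1,2) → sorted (1,2,2): b_i ≤ i ∀i, a PF.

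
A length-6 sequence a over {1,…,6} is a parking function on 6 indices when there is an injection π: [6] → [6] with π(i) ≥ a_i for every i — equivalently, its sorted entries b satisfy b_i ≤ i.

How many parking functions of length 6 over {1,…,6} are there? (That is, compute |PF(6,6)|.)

16807

|PF| = (6+1−6)·(6+1)^{6−1} = 1 · 16807 = 16807 (Konheim–Weiss)
One tuple (2,2,2,2,6,1) → sorted (1,2,2,2,2,6): b_i ≤ i ∀i, a PF.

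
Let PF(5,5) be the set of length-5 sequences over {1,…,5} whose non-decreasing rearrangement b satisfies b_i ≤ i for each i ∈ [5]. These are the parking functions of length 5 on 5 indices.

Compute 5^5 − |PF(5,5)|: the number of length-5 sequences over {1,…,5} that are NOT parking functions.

#PF = 1·6^4 = 1·1296 = 1296 (Pollak)
E.g. (5,5,2,3,3) → sorted (2,3,3,5,5): b_1=2>1, not a PF.
5^5 − 1296 = 3125 − 1296 = 1829

1829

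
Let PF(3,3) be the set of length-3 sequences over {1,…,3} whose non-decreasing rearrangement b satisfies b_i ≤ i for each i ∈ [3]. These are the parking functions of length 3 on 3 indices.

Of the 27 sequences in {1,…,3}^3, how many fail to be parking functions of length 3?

Count = 1·4^2 = 1 · 16 = 16 (Pollak)
Check (2,2,3) → sorted (2,2,3): b_1=2>1, not a PF.
Total 27; non-PF = 27−16 = 11

11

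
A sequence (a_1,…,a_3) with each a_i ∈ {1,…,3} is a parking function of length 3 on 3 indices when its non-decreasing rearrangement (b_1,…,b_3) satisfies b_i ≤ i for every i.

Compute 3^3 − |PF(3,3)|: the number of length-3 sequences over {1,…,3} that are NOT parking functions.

|PF(3,3)| = (3−3+1)·(3+1)^(3−1) = 1 · 16 = 16 [KW]
E.g. (3,3,2) → sorted (2,3,3): b_1=2>1, not a PF.
So 27 − 16 = 11 fail.

11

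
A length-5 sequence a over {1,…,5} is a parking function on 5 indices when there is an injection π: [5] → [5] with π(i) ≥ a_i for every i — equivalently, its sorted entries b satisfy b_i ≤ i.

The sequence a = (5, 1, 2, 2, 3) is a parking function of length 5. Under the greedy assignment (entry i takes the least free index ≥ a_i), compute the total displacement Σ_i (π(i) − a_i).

Σπ = 5·6/2 = 15 (π permutes [5]); Σa = 5+1+2+2+3 = 13; disp = 15−13 = 2.

2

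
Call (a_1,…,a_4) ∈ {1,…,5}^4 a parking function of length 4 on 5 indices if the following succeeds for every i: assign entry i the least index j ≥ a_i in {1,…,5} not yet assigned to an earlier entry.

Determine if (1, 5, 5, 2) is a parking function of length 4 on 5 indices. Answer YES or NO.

Rearranged: b = (1, 2, 5, 5).
  b_1=1 ≤ 2
  b_2=2 ≤ 3
  b_3=5 > 4
  fails at i=3 ⇒ NO

NO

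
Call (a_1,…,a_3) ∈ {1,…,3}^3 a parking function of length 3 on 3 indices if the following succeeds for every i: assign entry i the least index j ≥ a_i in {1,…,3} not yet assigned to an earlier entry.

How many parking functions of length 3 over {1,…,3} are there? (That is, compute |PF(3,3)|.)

16

|PF| = (4−3)·4^(3−1) = 1 · 16 = 16 (Pollak)
E.g. (3,1,1) → sorted (1,1,3): b_i ≤ i ∀i, a PF.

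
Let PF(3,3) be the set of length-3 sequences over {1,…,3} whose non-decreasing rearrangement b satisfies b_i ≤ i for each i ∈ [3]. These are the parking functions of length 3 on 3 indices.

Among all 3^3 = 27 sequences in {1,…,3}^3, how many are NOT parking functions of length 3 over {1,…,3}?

|PF(3,3)| = (4−3)·4^(3−1) = 1 · 16 = 16
One tuple (3,2,2) → sorted (2,2,3): b_1=2>1, not a PF.
3^3 − 16 = 27 − 16 = 11

11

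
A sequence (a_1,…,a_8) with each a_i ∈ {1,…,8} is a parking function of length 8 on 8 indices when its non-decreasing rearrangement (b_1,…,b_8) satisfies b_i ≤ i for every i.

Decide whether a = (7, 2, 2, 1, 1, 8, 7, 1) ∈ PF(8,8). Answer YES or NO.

NO

Order a: b = (1, 1, 1, 2, 2, 7, 7, 8).
  b_1=1 ≤ 1
  b_2=1 ≤ 2
  b_3=1 ≤ 3
  b_4=2 ≤ 4
  b_5=2 ≤ 5
  b_6=7 > 6
  fails at i=6 ⇒ NO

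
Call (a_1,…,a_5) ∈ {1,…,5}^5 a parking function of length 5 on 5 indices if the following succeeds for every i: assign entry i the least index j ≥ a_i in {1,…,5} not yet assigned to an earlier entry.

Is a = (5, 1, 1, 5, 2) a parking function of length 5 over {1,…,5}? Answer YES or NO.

Sorted: b = (1, 1, 2, 5, 5).
  b_1=1 ≤ 1
  b_2=1 ≤ 2
  b_3=2 ≤ 3
  b_4=5 > 4
  fails at i=4 ⇒ NO

NO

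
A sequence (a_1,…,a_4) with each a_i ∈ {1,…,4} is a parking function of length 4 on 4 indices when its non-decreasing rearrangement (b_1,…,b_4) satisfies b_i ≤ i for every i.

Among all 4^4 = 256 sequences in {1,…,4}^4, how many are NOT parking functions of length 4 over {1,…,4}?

131

|PF| = (4−4+1)·(4+1)^(4−1) = 1·125 = 125 (Pollak)
E.g. (4,1,4,4) → sorted (1,4,4,4): b_2=4>2, not a PF.
4^4 − 125 = 256 − 125 = 131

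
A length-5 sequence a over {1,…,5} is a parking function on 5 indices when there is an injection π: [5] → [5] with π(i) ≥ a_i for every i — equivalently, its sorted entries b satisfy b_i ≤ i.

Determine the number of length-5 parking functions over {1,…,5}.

1296

|PF| = 1·6^4 = 1 · 1296 = 1296 (Pollak)
Check (1,4,1,3,1) → sorted (1,1,1,3,4): b_i ≤ i ∀i, a PF.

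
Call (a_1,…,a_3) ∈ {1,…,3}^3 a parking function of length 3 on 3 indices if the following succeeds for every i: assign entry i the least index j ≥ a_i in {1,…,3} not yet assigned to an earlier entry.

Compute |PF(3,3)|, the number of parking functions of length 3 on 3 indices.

16

#PF = (4−3)·4^(3−1) = 1·16 = 16 (Konheim–Weiss)
Check (3,2,1) → sorted (1,2,3): b_i ≤ i ∀i, a PF.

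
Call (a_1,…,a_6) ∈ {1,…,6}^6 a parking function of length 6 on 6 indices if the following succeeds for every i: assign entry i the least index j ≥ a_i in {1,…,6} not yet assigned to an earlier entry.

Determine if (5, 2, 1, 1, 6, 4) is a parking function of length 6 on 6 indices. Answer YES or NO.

Order a: b = (1, 1, 2, 4, 5, 6).
  b_1=1 ≤ 1
  b_2=1 ≤ 2
  b_3=2 ≤ 3
  b_4=4 ≤ 4
  b_5=5 ≤ 5
  b_6=6 ≤ 6
All bounds hold ⇒ YES

YES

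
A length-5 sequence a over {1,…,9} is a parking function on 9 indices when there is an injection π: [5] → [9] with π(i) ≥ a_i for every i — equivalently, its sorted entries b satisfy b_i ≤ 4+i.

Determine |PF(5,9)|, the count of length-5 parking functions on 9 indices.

|PF| = (9−5+1)·(9+1)^(5−1) = 5·10000 = 50000 (Konheim–Weiss)
Check (1,2,4,1,9) → sorted (1,1,2,4,9): b_i ≤ 4+i ∀i, a PF.

50000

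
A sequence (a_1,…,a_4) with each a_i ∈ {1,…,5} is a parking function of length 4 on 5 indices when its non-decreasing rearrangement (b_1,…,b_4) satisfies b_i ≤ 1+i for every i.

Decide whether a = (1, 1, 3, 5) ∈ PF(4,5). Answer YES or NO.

Order a: b = (1, 1, 3, 5).
  b_1=1 ≤ 2
  b_2=1 ≤ 3
  b_3=3 ≤ 4
  b_4=5 ≤ 5
All bounds hold ⇒ YES

YES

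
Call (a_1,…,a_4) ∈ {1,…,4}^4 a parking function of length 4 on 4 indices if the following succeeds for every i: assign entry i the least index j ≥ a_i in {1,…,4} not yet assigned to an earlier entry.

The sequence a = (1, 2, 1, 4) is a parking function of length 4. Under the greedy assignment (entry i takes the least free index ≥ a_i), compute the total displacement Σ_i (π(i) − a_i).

Σπ = 10 ({1..4} each once); Σa = 1+2+1+4 = 8; disp = 10−8 = 2.

2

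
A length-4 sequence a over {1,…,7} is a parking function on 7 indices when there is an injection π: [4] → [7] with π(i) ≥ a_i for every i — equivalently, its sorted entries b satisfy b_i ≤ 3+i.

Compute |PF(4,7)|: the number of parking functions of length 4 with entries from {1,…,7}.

|PF| = (7−4+1)·(7+1)^(4−1) = 4×512 = 2048 (Konheim–Weiss)
Example (4,2,4,5) → sorted (2,4,4,5): b_i ≤ 3+i ∀i, a PF.

2048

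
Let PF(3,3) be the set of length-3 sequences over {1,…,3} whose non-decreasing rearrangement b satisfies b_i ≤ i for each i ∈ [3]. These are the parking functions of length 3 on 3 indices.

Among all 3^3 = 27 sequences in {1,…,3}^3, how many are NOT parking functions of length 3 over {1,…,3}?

Count = (3−3+1)·(3+1)^(3−1) = 1·16 = 16 (Konheim–Weiss)
One tuple (3,3,1) → sorted (1,3,3): b_2=3>2, not a PF.
3^3 − 16 = 27 − 16 = 11

11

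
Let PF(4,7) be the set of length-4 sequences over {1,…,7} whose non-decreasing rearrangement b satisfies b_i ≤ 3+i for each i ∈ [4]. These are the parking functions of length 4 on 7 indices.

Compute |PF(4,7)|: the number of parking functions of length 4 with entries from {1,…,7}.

#PF = 4·8^3 = 4×512 = 2048
E.g. (3,2,1,4) → sorted (1,2,3,4): b_i ≤ 3+i ∀i, a PF.

2048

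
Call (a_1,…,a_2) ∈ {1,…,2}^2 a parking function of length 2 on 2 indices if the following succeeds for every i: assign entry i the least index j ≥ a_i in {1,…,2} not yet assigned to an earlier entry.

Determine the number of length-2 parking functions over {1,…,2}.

3

Count = (2+1−2)·(2+1)^{2−1} = 1 · 3 = 3
One tuple (1,2) → sorted (1,2): b_i ≤ i ∀i, a PF.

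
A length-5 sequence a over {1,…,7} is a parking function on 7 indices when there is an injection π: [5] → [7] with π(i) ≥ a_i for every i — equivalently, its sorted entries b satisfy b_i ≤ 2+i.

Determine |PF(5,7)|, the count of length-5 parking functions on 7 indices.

#PF = (7−5+1)·(7+1)^(5−1) = 3 · 4096 = 12288
Check (5,3,4,7,6) → sorted (3,4,5,6,7): b_i ≤ 2+i ∀i, a PF.

12288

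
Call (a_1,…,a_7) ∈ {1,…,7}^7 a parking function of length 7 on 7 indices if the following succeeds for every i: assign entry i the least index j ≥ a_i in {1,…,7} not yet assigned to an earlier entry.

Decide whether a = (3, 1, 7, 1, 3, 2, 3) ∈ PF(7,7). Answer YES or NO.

Sorted: b = (1, 1, 2, 3, 3, 3, 7).
  b_1=1 ≤ 1
  b_2=1 ≤ 2
  b_3=2 ≤ 3
  b_4=3 ≤ 4
  b_5=3 ≤ 5
  b_6=3 ≤ 6
  b_7=7 ≤ 7
All bounds hold ⇒ YES

YES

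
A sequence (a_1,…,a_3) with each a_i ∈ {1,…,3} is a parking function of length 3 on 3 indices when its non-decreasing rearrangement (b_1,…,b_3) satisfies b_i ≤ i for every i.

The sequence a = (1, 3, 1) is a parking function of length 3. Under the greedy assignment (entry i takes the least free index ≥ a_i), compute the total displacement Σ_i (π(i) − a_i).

1

Σπ = 3·4/2 = 6 (π permutes [3]); Σa = 1+3+1 = 5; disp = 6−5 = 1.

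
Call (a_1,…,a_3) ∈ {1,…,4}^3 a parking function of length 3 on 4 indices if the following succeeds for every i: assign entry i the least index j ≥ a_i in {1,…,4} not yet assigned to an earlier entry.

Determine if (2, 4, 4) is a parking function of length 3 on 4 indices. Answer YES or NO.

NO

Order a: b = (2, 4, 4).
  b_1=2 ≤ 2
  b_2=4 > 3
  fails at i=2 ⇒ NO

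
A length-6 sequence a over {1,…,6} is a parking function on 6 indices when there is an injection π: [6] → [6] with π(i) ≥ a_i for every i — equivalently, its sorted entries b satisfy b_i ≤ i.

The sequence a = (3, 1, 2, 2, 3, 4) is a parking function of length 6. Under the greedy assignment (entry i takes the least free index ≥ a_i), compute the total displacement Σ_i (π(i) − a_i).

6

Σπ = 21 ({1..6} each once); Σa = 3+1+2+2+3+4 = 15; disp = 21−15 = 6.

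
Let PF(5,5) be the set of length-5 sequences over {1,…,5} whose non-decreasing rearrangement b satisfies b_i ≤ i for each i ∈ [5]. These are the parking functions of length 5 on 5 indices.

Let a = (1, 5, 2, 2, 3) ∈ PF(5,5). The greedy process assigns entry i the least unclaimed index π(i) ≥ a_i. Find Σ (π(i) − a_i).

2

Σπ = 5·6/2 = 15 (π permutes [5]); Σa = 1+5+2+2+3 = 13; disp = 15−13 = 2.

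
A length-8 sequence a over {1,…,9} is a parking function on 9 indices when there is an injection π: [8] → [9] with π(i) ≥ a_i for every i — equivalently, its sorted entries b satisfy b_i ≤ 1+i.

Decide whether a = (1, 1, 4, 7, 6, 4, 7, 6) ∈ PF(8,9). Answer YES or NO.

YES

Rearranged: b = (1, 1, 4, 4, 6, 6, 7, 7).
  b_1=1 ≤ 2
  b_2=1 ≤ 3
  b_3=4 ≤ 4
  b_4=4 ≤ 5
  b_5=6 ≤ 6
  b_6=6 ≤ 7
  b_7=7 ≤ 8
  b_8=7 ≤ 9
All bounds hold ⇒ YES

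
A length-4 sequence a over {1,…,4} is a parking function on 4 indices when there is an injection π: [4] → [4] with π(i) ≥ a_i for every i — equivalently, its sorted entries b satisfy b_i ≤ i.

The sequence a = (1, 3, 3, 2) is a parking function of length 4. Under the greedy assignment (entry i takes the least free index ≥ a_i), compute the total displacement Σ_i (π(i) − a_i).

1

Σπ = 10 ({1..4} each once); Σa = 1+3+3+2 = 9; disp = 10−9 = 1.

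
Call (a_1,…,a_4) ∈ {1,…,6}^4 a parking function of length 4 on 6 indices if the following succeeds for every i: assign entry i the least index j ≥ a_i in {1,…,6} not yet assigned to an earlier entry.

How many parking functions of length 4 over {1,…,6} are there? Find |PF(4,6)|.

Count = (7−4)·7^(4−1) = 3·343 = 1029 (Konheim–Weiss)
Check (2,5,5,4) → sorted (2,4,5,5): b_i ≤ 2+i ∀i, a PF.

1029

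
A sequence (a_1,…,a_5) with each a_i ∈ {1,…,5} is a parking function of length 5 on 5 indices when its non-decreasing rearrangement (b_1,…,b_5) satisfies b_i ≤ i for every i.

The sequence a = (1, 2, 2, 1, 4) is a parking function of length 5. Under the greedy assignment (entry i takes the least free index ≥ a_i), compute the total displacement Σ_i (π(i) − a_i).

5

Σπ = 5·6/2 = 15 (π permutes [5]); Σa = 1+2+2+1+4 = 10; disp = 15−10 = 5.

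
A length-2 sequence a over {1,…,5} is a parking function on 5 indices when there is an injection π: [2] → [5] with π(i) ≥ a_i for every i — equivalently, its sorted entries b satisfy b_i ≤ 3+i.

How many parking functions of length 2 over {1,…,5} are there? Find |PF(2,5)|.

24

Count = (5+1−2)·(5+1)^{2−1} = 4·6 = 24 [KW]
Check (3,2) → sorted (2,3): b_i ≤ 3+i ∀i, a PF.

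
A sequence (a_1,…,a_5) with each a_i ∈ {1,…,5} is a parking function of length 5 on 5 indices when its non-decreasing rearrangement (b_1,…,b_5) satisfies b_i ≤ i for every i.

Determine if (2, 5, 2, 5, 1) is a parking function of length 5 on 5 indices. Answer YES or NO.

NO

Order a: b = (1, 2, 2, 5, 5).
  b_1=1 ≤ 1
  b_2=2 ≤ 2
  b_3=2 ≤ 3
  b_4=5 > 4
  fails at i=4 ⇒ NO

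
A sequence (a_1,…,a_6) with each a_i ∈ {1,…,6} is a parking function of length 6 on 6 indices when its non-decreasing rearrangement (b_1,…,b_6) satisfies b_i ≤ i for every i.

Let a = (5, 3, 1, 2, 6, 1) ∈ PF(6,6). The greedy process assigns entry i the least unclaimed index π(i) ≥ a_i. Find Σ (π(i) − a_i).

3

Σπ(i) = 1+…+6 = 21; Σa = 5+3+1+2+6+1 = 18; disp = 21−18 = 3.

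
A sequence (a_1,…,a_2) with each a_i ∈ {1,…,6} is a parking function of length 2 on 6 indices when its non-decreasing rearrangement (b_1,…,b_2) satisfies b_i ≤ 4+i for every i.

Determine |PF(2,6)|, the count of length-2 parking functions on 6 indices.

35

|PF| = (6+1−2)·(6+1)^{2−1} = 5 · 7 = 35
E.g. (2,6) → sorted (2,6): b_i ≤ 4+i ∀i, a PF.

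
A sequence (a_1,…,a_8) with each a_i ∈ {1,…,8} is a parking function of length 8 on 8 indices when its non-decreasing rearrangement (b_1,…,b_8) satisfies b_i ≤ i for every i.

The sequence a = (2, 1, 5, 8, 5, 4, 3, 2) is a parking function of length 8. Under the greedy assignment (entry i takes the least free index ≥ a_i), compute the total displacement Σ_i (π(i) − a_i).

6

Σπ = 8·9/2 = 36 (π permutes [8]); Σa = 2+1+5+8+5+4+3+2 = 30; disp = 36−30 = 6.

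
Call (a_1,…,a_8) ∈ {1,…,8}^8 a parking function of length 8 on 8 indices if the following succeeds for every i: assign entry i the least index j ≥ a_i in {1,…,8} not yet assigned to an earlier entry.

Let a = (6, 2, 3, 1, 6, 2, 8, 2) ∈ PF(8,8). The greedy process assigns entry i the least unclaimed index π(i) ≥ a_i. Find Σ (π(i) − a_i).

Σπ(i) = 1+…+8 = 36; Σa = 6+2+3+1+6+2+8+2 = 30; disp = 36−30 = 6.

6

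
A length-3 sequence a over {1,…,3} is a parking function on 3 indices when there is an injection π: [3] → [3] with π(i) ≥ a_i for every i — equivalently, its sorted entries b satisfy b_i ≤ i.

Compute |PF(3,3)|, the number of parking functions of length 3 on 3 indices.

16

|PF| = (4−3)·4^(3−1) = 1 · 16 = 16 [KW]
Example (1,2,1) → sorted (1,1,2): b_i ≤ i ∀i, a PF.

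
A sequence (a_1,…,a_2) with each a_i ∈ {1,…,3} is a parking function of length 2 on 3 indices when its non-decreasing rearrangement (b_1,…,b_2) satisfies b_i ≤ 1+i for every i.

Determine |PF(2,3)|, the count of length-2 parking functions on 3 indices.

Count = (3+1−2)·(3+1)^{2−1} = 2×4 = 8 [KW]
E.g. (3,2) → sorted (2,3): b_i ≤ 1+i ∀i, a PF.

8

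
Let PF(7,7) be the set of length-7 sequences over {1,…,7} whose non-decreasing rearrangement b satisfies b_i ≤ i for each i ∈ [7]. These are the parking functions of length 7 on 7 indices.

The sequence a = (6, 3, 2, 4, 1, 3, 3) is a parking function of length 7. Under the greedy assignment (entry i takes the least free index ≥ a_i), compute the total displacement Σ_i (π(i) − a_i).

6

Σπ = 28 ({1..7} each once); Σa = 6+3+2+4+1+3+3 = 22; disp = 28−22 = 6.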